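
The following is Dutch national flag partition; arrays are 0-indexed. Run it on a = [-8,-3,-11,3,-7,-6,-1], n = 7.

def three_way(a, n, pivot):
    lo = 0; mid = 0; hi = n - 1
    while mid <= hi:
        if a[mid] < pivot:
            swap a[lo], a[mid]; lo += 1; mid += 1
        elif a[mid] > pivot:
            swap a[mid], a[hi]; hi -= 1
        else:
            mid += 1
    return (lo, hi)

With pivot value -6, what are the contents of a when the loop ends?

lo=0 mid=0 hi=6
-8<-6: swap(0,0), lo=1 mid=1 ⇒ [-8,-3,-11,3,-7,-6,-1]
-3>-6: swap(1,6), hi=5 ⇒ [-8,-1,-11,3,-7,-6,-3]
-1>-6: swap(1,5), hi=4 ⇒ [-8,-6,-11,3,-7,-1,-3]
-6=-6: mid=2
-11<-6: swap(1,2), lo=2 mid=3 ⇒ [-8,-11,-6,3,-7,-1,-3]
3>-6: swap(3,4), hi=3 ⇒ [-8,-11,-6,-7,3,-1,-3]
-7<-6: swap(2,3), lo=3 mid=4 ⇒ [-8,-11,-7,-6,3,-1,-3]
done. lo=3 hi=3; a=[-8,-11,-7,-6,3,-1,-3]

[-8,-11,-7,-6,3,-1,-3]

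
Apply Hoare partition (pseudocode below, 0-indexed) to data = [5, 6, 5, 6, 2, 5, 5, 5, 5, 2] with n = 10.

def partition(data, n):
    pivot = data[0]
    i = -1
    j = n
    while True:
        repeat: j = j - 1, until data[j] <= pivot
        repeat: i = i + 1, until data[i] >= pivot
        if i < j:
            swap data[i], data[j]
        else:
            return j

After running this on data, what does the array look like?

[2, 5, 5, 5, 2, 5, 6, 5, 6, 5]

pivot = data[0] = 5; i = -1, j = 10
j→9 (data[9]=2≤5), i→0 (data[0]=5≥5); i<j, swap → [2, 6, 5, 6, 2, 5, 5, 5, 5, 5]
j→8 (data[8]=5≤5), i→1 (data[1]=6≥5); i<j, swap → [2, 5, 5, 6, 2, 5, 5, 5, 6, 5]
j→7 (data[7]=5≤5), i→2 (data[2]=5≥5); i<j, swap → [2, 5, 5, 6, 2, 5, 5, 5, 6, 5]
j→6 (data[6]=5≤5), i→3 (data[3]=6≥5); i<j, swap → [2, 5, 5, 5, 2, 5, 6, 5, 6, 5]
j→5, i→5; i≥j, return j=5. data = [2, 5, 5, 5, 2, 5, 6, 5, 6, 5]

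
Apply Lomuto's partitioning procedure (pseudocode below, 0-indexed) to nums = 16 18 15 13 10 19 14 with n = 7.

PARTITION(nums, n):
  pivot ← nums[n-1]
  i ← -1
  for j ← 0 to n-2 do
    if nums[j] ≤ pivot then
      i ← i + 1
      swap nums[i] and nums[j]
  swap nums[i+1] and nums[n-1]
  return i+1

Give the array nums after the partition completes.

pivot=14, i=-1
j=0: 16>14, skip
j=1: 18>14, skip
j=2: 15>14, skip
j=3: 13≤14, i=0, swap(0,3) ⇒ 13 18 15 16 10 19 14
j=4: 10≤14, i=1, swap(1,4) ⇒ 13 10 15 16 18 19 14
j=5: 19>14, skip
swap(2,6) ⇒ 13 10 14 16 18 19 15; return 2

13 10 14 16 18 19 15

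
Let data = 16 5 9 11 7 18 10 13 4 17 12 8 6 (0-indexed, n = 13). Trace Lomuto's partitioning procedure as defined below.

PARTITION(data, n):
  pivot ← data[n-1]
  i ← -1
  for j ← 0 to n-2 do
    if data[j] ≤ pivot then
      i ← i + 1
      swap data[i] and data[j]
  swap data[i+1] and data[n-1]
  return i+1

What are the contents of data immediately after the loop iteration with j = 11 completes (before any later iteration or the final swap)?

pivot=6, i=-1
j=0: 16>6, skip
j=1: 5≤6, i=0, swap(0,1) ⇒ 5 16 9 11 7 18 10 13 4 17 12 8 6
j=2: 9>6, skip
j=3: 11>6, skip
j=4: 7>6, skip
j=5: 18>6, skip
j=6: 10>6, skip
j=7: 13>6, skip
j=8: 4≤6, i=1, swap(1,8) ⇒ 5 4 9 11 7 18 10 13 16 17 12 8 6
j=9: 17>6, skip
j=10: 12>6, skip
j=11: 8>6, skip
(after j=11) data = 5 4 9 11 7 18 10 13 16 17 12 8 6

5 4 9 11 7 18 10 13 16 17 12 8 6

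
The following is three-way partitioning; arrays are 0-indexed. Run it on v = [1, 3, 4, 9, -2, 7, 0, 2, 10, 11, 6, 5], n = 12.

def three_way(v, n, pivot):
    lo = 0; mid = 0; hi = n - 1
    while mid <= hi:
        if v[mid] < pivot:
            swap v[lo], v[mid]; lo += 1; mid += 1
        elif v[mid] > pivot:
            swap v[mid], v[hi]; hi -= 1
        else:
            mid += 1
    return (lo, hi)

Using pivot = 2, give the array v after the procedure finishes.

[1, 0, -2, 2, 7, 9, 4, 10, 11, 6, 5, 3]

pivot = 2; lo=0, mid=0, hi=11
v[mid]=1<2: swap v[0],v[0]; lo=1,mid=1 → [1, 3, 4, 9, -2, 7, 0, 2, 10, 11, 6, 5]
v[mid]=3>2: swap v[1],v[11]; hi=10 → [1, 5, 4, 9, -2, 7, 0, 2, 10, 11, 6, 3]
v[mid]=5>2: swap v[1],v[10]; hi=9 → [1, 6, 4, 9, -2, 7, 0, 2, 10, 11, 5, 3]
v[mid]=6>2: swap v[1],v[9]; hi=8 → [1, 11, 4, 9, -2, 7, 0, 2, 10, 6, 5, 3]
v[mid]=11>2: swap v[1],v[8]; hi=7 → [1, 10, 4, 9, -2, 7, 0, 2, 11, 6, 5, 3]
v[mid]=10>2: swap v[1],v[7]; hi=6 → [1, 2, 4, 9, -2, 7, 0, 10, 11, 6, 5, 3]
v[mid]=2=2: mid=2
v[mid]=4>2: swap v[2],v[6]; hi=5 → [1, 2, 0, 9, -2, 7, 4, 10, 11, 6, 5, 3]
v[mid]=0<2: swap v[1],v[2]; lo=2,mid=3 → [1, 0, 2, 9, -2, 7, 4, 10, 11, 6, 5, 3]
v[mid]=9>2: swap v[3],v[5]; hi=4 → [1, 0, 2, 7, -2, 9, 4, 10, 11, 6, 5, 3]
v[mid]=7>2: swap v[3],v[4]; hi=3 → [1, 0, 2, -2, 7, 9, 4, 10, 11, 6, 5, 3]
v[mid]=-2<2: swap v[2],v[3]; lo=3,mid=4 → [1, 0, -2, 2, 7, 9, 4, 10, 11, 6, 5, 3]
end: lo=3, hi=3; v = [1, 0, -2, 2, 7, 9, 4, 10, 11, 6, 5, 3]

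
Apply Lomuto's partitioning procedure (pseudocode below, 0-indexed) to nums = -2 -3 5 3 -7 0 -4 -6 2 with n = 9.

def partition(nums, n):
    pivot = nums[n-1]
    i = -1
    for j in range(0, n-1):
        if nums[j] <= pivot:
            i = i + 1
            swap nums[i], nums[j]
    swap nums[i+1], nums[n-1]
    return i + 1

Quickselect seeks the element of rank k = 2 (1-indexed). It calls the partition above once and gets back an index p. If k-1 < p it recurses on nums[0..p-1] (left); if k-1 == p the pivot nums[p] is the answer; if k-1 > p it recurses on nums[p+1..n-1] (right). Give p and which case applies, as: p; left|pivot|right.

pivot = nums[8] = 2; i = -1
j=0: nums[0]=-2 ≤ 2 → i=0, swap nums[0],nums[0] (no change) → -2 -3 5 3 -7 0 -4 -6 2
j=1: nums[1]=-3 ≤ 2 → i=1, swap nums[1],nums[1] (no change) → -2 -3 5 3 -7 0 -4 -6 2
j=2: nums[2]=5 > 2 → no swap
j=3: nums[3]=3 > 2 → no swap
j=4: nums[4]=-7 ≤ 2 → i=2, swap nums[2],nums[4] → -2 -3 -7 3 5 0 -4 -6 2
j=5: nums[5]=0 ≤ 2 → i=3, swap nums[3],nums[5] → -2 -3 -7 0 5 3 -4 -6 2
j=6: nums[6]=-4 ≤ 2 → i=4, swap nums[4],nums[6] → -2 -3 -7 0 -4 3 5 -6 2
j=7: nums[7]=-6 ≤ 2 → i=5, swap nums[5],nums[7] → -2 -3 -7 0 -4 -6 5 3 2
final swap nums[6],nums[8] → -2 -3 -7 0 -4 -6 2 3 5; return 6
p = 6; k-1 = 1 < 6 ⇒ left

6; left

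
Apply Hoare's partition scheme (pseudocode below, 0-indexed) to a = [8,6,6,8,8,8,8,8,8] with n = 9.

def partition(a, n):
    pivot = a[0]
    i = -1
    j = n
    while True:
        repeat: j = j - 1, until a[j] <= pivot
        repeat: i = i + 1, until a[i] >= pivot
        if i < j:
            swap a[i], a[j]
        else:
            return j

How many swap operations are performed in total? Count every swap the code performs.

3

pivot=8
j stops at 8 (8), i stops at 0 (8); swap ⇒ [8,6,6,8,8,8,8,8,8]
j stops at 7 (8), i stops at 3 (8); swap ⇒ [8,6,6,8,8,8,8,8,8]
j stops at 6 (8), i stops at 4 (8); swap ⇒ [8,6,6,8,8,8,8,8,8]
j stops at 5, i stops at 5; i≥j ⇒ return 5. a=[8,6,6,8,8,8,8,8,8]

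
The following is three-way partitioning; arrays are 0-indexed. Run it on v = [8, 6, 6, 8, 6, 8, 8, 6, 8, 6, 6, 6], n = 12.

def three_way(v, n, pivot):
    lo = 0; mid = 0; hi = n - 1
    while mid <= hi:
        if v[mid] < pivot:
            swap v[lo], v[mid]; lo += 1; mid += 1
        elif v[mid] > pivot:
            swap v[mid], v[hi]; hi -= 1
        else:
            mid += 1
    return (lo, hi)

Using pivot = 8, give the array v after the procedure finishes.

[6, 6, 6, 6, 6, 6, 6, 8, 8, 8, 8, 8]

pivot = 8; lo=0, mid=0, hi=11
v[mid]=8=8: mid=1
v[mid]=6<8: swap v[0],v[1]; lo=1,mid=2 → [6, 8, 6, 8, 6, 8, 8, 6, 8, 6, 6, 6]
v[mid]=6<8: swap v[1],v[2]; lo=2,mid=3 → [6, 6, 8, 8, 6, 8, 8, 6, 8, 6, 6, 6]
v[mid]=8=8: mid=4
v[mid]=6<8: swap v[2],v[4]; lo=3,mid=5 → [6, 6, 6, 8, 8, 8, 8, 6, 8, 6, 6, 6]
v[mid]=8=8: mid=6
v[mid]=8=8: mid=7
v[mid]=6<8: swap v[3],v[7]; lo=4,mid=8 → [6, 6, 6, 6, 8, 8, 8, 8, 8, 6, 6, 6]
v[mid]=8=8: mid=9
v[mid]=6<8: swap v[4],v[9]; lo=5,mid=10 → [6, 6, 6, 6, 6, 8, 8, 8, 8, 8, 6, 6]
v[mid]=6<8: swap v[5],v[10]; lo=6,mid=11 → [6, 6, 6, 6, 6, 6, 8, 8, 8, 8, 8, 6]
v[mid]=6<8: swap v[6],v[11]; lo=7,mid=12 → [6, 6, 6, 6, 6, 6, 6, 8, 8, 8, 8, 8]
end: lo=7, hi=11; v = [6, 6, 6, 6, 6, 6, 6, 8, 8, 8, 8, 8]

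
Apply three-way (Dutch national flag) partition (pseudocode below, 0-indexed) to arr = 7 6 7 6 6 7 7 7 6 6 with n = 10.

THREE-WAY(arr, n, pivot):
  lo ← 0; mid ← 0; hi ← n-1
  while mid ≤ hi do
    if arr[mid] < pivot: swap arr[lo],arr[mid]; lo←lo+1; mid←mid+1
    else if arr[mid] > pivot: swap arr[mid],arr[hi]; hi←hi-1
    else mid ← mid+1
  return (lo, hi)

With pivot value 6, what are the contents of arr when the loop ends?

6 6 6 6 6 7 7 7 7 7

lo=0 mid=0 hi=9
7>6: swap(0,9), hi=8 ⇒ 6 6 7 6 6 7 7 7 6 7
6=6: mid=1
6=6: mid=2
7>6: swap(2,8), hi=7 ⇒ 6 6 6 6 6 7 7 7 7 7
6=6: mid=3
6=6: mid=4
6=6: mid=5
7>6: swap(5,7), hi=6 ⇒ 6 6 6 6 6 7 7 7 7 7
7>6: swap(5,6), hi=5 ⇒ 6 6 6 6 6 7 7 7 7 7
7>6: swap(5,5), hi=4 ⇒ 6 6 6 6 6 7 7 7 7 7
done. lo=0 hi=4; arr=6 6 6 6 6 7 7 7 7 7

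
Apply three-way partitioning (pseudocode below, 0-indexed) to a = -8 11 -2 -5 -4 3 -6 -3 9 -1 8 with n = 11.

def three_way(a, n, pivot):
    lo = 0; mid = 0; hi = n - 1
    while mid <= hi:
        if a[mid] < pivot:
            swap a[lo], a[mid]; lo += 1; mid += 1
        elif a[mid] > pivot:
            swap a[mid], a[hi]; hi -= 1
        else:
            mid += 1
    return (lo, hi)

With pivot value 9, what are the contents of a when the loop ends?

-8 8 -2 -5 -4 3 -6 -3 -1 9 11

lo=0 mid=0 hi=10
-8<9: swap(0,0), lo=1 mid=1 ⇒ -8 11 -2 -5 -4 3 -6 -3 9 -1 8
11>9: swap(1,10), hi=9 ⇒ -8 8 -2 -5 -4 3 -6 -3 9 -1 11
8<9: swap(1,1), lo=2 mid=2 ⇒ -8 8 -2 -5 -4 3 -6 -3 9 -1 11
-2<9: swap(2,2), lo=3 mid=3 ⇒ -8 8 -2 -5 -4 3 -6 -3 9 -1 11
-5<9: swap(3,3), lo=4 mid=4 ⇒ -8 8 -2 -5 -4 3 -6 -3 9 -1 11
-4<9: swap(4,4), lo=5 mid=5 ⇒ -8 8 -2 -5 -4 3 -6 -3 9 -1 11
3<9: swap(5,5), lo=6 mid=6 ⇒ -8 8 -2 -5 -4 3 -6 -3 9 -1 11
-6<9: swap(6,6), lo=7 mid=7 ⇒ -8 8 -2 -5 -4 3 -6 -3 9 -1 11
-3<9: swap(7,7), lo=8 mid=8 ⇒ -8 8 -2 -5 -4 3 -6 -3 9 -1 11
9=9: mid=9
-1<9: swap(8,9), lo=9 mid=10 ⇒ -8 8 -2 -5 -4 3 -6 -3 -1 9 11
done. lo=9 hi=9; a=-8 8 -2 -5 -4 3 -6 -3 -1 9 11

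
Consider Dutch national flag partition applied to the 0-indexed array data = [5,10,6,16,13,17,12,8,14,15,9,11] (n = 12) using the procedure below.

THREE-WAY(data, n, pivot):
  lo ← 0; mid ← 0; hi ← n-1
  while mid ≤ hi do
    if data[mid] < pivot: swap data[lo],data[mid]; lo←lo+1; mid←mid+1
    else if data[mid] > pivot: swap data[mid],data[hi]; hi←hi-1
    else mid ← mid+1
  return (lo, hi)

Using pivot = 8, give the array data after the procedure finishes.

lo=0 mid=0 hi=11
5<8: swap(0,0), lo=1 mid=1 ⇒ [5,10,6,16,13,17,12,8,14,15,9,11]
10>8: swap(1,11), hi=10 ⇒ [5,11,6,16,13,17,12,8,14,15,9,10]
11>8: swap(1,10), hi=9 ⇒ [5,9,6,16,13,17,12,8,14,15,11,10]
9>8: swap(1,9), hi=8 ⇒ [5,15,6,16,13,17,12,8,14,9,11,10]
15>8: swap(1,8), hi=7 ⇒ [5,14,6,16,13,17,12,8,15,9,11,10]
14>8: swap(1,7), hi=6 ⇒ [5,8,6,16,13,17,12,14,15,9,11,10]
8=8: mid=2
6<8: swap(1,2), lo=2 mid=3 ⇒ [5,6,8,16,13,17,12,14,15,9,11,10]
16>8: swap(3,6), hi=5 ⇒ [5,6,8,12,13,17,16,14,15,9,11,10]
12>8: swap(3,5), hi=4 ⇒ [5,6,8,17,13,12,16,14,15,9,11,10]
17>8: swap(3,4), hi=3 ⇒ [5,6,8,13,17,12,16,14,15,9,11,10]
13>8: swap(3,3), hi=2 ⇒ [5,6,8,13,17,12,16,14,15,9,11,10]
done. lo=2 hi=2; data=[5,6,8,13,17,12,16,14,15,9,11,10]

[5,6,8,13,17,12,16,14,15,9,11,10]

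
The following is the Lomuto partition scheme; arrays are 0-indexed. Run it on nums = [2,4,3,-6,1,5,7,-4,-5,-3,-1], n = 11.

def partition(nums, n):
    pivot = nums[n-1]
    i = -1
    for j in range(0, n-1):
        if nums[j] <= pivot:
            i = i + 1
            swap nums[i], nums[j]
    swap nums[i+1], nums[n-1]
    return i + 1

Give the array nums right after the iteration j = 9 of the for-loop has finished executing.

[-6,-4,-5,-3,1,5,7,4,3,2,-1]

pivot=-1, i=-1
j=0: 2>-1, skip
j=1: 4>-1, skip
j=2: 3>-1, skip
j=3: -6≤-1, i=0, swap(0,3) ⇒ [-6,4,3,2,1,5,7,-4,-5,-3,-1]
j=4: 1>-1, skip
j=5: 5>-1, skip
j=6: 7>-1, skip
j=7: -4≤-1, i=1, swap(1,7) ⇒ [-6,-4,3,2,1,5,7,4,-5,-3,-1]
j=8: -5≤-1, i=2, swap(2,8) ⇒ [-6,-4,-5,2,1,5,7,4,3,-3,-1]
j=9: -3≤-1, i=3, swap(3,9) ⇒ [-6,-4,-5,-3,1,5,7,4,3,2,-1]
(after j=9) nums = [-6,-4,-5,-3,1,5,7,4,3,2,-1]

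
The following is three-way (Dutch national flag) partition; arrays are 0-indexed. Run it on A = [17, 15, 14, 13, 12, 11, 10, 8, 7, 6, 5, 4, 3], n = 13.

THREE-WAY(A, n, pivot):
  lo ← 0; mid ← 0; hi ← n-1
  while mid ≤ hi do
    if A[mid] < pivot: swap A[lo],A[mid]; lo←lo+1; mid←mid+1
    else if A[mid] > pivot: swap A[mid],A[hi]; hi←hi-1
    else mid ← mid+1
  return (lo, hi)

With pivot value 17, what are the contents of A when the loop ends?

pivot = 17; lo=0, mid=0, hi=12
A[mid]=17=17: mid=1
A[mid]=15<17: swap A[0],A[1]; lo=1,mid=2 → [15, 17, 14, 13, 12, 11, 10, 8, 7, 6, 5, 4, 3]
A[mid]=14<17: swap A[1],A[2]; lo=2,mid=3 → [15, 14, 17, 13, 12, 11, 10, 8, 7, 6, 5, 4, 3]
A[mid]=13<17: swap A[2],A[3]; lo=3,mid=4 → [15, 14, 13, 17, 12, 11, 10, 8, 7, 6, 5, 4, 3]
A[mid]=12<17: swap A[3],A[4]; lo=4,mid=5 → [15, 14, 13, 12, 17, 11, 10, 8, 7, 6, 5, 4, 3]
A[mid]=11<17: swap A[4],A[5]; lo=5,mid=6 → [15, 14, 13, 12, 11, 17, 10, 8, 7, 6, 5, 4, 3]
A[mid]=10<17: swap A[5],A[6]; lo=6,mid=7 → [15, 14, 13, 12, 11, 10, 17, 8, 7, 6, 5, 4, 3]
A[mid]=8<17: swap A[6],A[7]; lo=7,mid=8 → [15, 14, 13, 12, 11, 10, 8, 17, 7, 6, 5, 4, 3]
A[mid]=7<17: swap A[7],A[8]; lo=8,mid=9 → [15, 14, 13, 12, 11, 10, 8, 7, 17, 6, 5, 4, 3]
A[mid]=6<17: swap A[8],A[9]; lo=9,mid=10 → [15, 14, 13, 12, 11, 10, 8, 7, 6, 17, 5, 4, 3]
A[mid]=5<17: swap A[9],A[10]; lo=10,mid=11 → [15, 14, 13, 12, 11, 10, 8, 7, 6, 5, 17, 4, 3]
A[mid]=4<17: swap A[10],A[11]; lo=11,mid=12 → [15, 14, 13, 12, 11, 10, 8, 7, 6, 5, 4, 17, 3]
A[mid]=3<17: swap A[11],A[12]; lo=12,mid=13 → [15, 14, 13, 12, 11, 10, 8, 7, 6, 5, 4, 3, 17]
end: lo=12, hi=12; A = [15, 14, 13, 12, 11, 10, 8, 7, 6, 5, 4, 3, 17]

[15, 14, 13, 12, 11, 10, 8, 7, 6, 5, 4, 3, 17]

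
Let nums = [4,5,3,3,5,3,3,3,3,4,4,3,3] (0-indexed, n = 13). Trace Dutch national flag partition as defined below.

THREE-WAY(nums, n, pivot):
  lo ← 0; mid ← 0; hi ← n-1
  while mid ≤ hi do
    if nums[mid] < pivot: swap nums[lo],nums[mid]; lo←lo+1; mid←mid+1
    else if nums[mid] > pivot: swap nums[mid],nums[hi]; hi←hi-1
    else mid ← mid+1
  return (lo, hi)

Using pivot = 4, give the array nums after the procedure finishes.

[3,3,3,3,3,3,3,3,4,4,4,5,5]

pivot = 4; lo=0, mid=0, hi=12
nums[mid]=4=4: mid=1
nums[mid]=5>4: swap nums[1],nums[12]; hi=11 → [4,3,3,3,5,3,3,3,3,4,4,3,5]
nums[mid]=3<4: swap nums[0],nums[1]; lo=1,mid=2 → [3,4,3,3,5,3,3,3,3,4,4,3,5]
nums[mid]=3<4: swap nums[1],nums[2]; lo=2,mid=3 → [3,3,4,3,5,3,3,3,3,4,4,3,5]
nums[mid]=3<4: swap nums[2],nums[3]; lo=3,mid=4 → [3,3,3,4,5,3,3,3,3,4,4,3,5]
nums[mid]=5>4: swap nums[4],nums[11]; hi=10 → [3,3,3,4,3,3,3,3,3,4,4,5,5]
nums[mid]=3<4: swap nums[3],nums[4]; lo=4,mid=5 → [3,3,3,3,4,3,3,3,3,4,4,5,5]
nums[mid]=3<4: swap nums[4],nums[5]; lo=5,mid=6 → [3,3,3,3,3,4,3,3,3,4,4,5,5]
nums[mid]=3<4: swap nums[5],nums[6]; lo=6,mid=7 → [3,3,3,3,3,3,4,3,3,4,4,5,5]
nums[mid]=3<4: swap nums[6],nums[7]; lo=7,mid=8 → [3,3,3,3,3,3,3,4,3,4,4,5,5]
nums[mid]=3<4: swap nums[7],nums[8]; lo=8,mid=9 → [3,3,3,3,3,3,3,3,4,4,4,5,5]
nums[mid]=4=4: mid=10
nums[mid]=4=4: mid=11
end: lo=8, hi=10; nums = [3,3,3,3,3,3,3,3,4,4,4,5,5]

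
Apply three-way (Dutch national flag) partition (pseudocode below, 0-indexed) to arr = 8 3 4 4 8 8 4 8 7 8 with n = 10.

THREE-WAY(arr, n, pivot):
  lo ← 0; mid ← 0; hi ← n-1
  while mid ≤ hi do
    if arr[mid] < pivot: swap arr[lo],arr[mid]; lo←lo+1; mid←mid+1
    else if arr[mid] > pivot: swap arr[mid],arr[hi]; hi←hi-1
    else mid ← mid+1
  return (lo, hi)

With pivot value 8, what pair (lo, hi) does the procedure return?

pivot = 8; lo=0, mid=0, hi=9
arr[mid]=8=8: mid=1
arr[mid]=3<8: swap arr[0],arr[1]; lo=1,mid=2 → 3 8 4 4 8 8 4 8 7 8
arr[mid]=4<8: swap arr[1],arr[2]; lo=2,mid=3 → 3 4 8 4 8 8 4 8 7 8
arr[mid]=4<8: swap arr[2],arr[3]; lo=3,mid=4 → 3 4 4 8 8 8 4 8 7 8
arr[mid]=8=8: mid=5
arr[mid]=8=8: mid=6
arr[mid]=4<8: swap arr[3],arr[6]; lo=4,mid=7 → 3 4 4 4 8 8 8 8 7 8
arr[mid]=8=8: mid=8
arr[mid]=7<8: swap arr[4],arr[8]; lo=5,mid=9 → 3 4 4 4 7 8 8 8 8 8
arr[mid]=8=8: mid=10
end: lo=5, hi=9; arr = 3 4 4 4 7 8 8 8 8 8

(5, 9)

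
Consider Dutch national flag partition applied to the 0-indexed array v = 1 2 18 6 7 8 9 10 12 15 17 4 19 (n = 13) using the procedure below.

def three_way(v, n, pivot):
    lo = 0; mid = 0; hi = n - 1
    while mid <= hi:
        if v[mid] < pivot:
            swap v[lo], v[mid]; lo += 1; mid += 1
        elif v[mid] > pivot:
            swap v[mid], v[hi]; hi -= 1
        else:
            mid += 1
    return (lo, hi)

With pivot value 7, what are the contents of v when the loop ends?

1 2 4 6 7 9 10 12 15 17 8 19 18

pivot = 7; lo=0, mid=0, hi=12
v[mid]=1<7: swap v[0],v[0]; lo=1,mid=1 → 1 2 18 6 7 8 9 10 12 15 17 4 19
v[mid]=2<7: swap v[1],v[1]; lo=2,mid=2 → 1 2 18 6 7 8 9 10 12 15 17 4 19
v[mid]=18>7: swap v[2],v[12]; hi=11 → 1 2 19 6 7 8 9 10 12 15 17 4 18
v[mid]=19>7: swap v[2],v[11]; hi=10 → 1 2 4 6 7 8 9 10 12 15 17 19 18
v[mid]=4<7: swap v[2],v[2]; lo=3,mid=3 → 1 2 4 6 7 8 9 10 12 15 17 19 18
v[mid]=6<7: swap v[3],v[3]; lo=4,mid=4 → 1 2 4 6 7 8 9 10 12 15 17 19 18
v[mid]=7=7: mid=5
v[mid]=8>7: swap v[5],v[10]; hi=9 → 1 2 4 6 7 17 9 10 12 15 8 19 18
v[mid]=17>7: swap v[5],v[9]; hi=8 → 1 2 4 6 7 15 9 10 12 17 8 19 18
v[mid]=15>7: swap v[5],v[8]; hi=7 → 1 2 4 6 7 12 9 10 15 17 8 19 18
v[mid]=12>7: swap v[5],v[7]; hi=6 → 1 2 4 6 7 10 9 12 15 17 8 19 18
v[mid]=10>7: swap v[5],v[6]; hi=5 → 1 2 4 6 7 9 10 12 15 17 8 19 18
v[mid]=9>7: swap v[5],v[5]; hi=4 → 1 2 4 6 7 9 10 12 15 17 8 19 18
end: lo=4, hi=4; v = 1 2 4 6 7 9 10 12 15 17 8 19 18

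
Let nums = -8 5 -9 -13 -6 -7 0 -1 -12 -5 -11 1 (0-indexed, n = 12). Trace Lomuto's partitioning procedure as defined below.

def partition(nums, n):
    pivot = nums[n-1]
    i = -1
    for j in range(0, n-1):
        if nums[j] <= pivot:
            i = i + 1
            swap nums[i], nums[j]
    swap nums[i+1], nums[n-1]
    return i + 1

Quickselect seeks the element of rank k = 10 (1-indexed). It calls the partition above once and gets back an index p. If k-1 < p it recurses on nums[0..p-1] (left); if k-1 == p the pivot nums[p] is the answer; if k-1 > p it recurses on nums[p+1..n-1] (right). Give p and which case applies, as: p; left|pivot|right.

pivot = nums[11] = 1; i = -1
j=0: nums[0]=-8 ≤ 1 → i=0, swap nums[0],nums[0] (no change) → -8 5 -9 -13 -6 -7 0 -1 -12 -5 -11 1
j=1: nums[1]=5 > 1 → no swap
j=2: nums[2]=-9 ≤ 1 → i=1, swap nums[1],nums[2] → -8 -9 5 -13 -6 -7 0 -1 -12 -5 -11 1
j=3: nums[3]=-13 ≤ 1 → i=2, swap nums[2],nums[3] → -8 -9 -13 5 -6 -7 0 -1 -12 -5 -11 1
j=4: nums[4]=-6 ≤ 1 → i=3, swap nums[3],nums[4] → -8 -9 -13 -6 5 -7 0 -1 -12 -5 -11 1
j=5: nums[5]=-7 ≤ 1 → i=4, swap nums[4],nums[5] → -8 -9 -13 -6 -7 5 0 -1 -12 -5 -11 1
j=6: nums[6]=0 ≤ 1 → i=5, swap nums[5],nums[6] → -8 -9 -13 -6 -7 0 5 -1 -12 -5 -11 1
j=7: nums[7]=-1 ≤ 1 → i=6, swap nums[6],nums[7] → -8 -9 -13 -6 -7 0 -1 5 -12 -5 -11 1
j=8: nums[8]=-12 ≤ 1 → i=7, swap nums[7],nums[8] → -8 -9 -13 -6 -7 0 -1 -12 5 -5 -11 1
j=9: nums[9]=-5 ≤ 1 → i=8, swap nums[8],nums[9] → -8 -9 -13 -6 -7 0 -1 -12 -5 5 -11 1
j=10: nums[10]=-11 ≤ 1 → i=9, swap nums[9],nums[10] → -8 -9 -13 -6 -7 0 -1 -12 -5 -11 5 1
final swap nums[10],nums[11] → -8 -9 -13 -6 -7 0 -1 -12 -5 -11 1 5; return 10
p = 10; k-1 = 9 < 10 ⇒ left

10; left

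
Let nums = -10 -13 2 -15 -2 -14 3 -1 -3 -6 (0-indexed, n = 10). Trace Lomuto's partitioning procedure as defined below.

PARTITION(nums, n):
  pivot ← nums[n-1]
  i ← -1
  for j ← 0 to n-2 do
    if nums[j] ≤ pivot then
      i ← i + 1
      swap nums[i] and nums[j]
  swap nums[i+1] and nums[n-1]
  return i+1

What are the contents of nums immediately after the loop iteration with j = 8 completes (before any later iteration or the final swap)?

pivot=-6, i=-1
j=0: -10≤-6, i=0, swap(0,0) ⇒ -10 -13 2 -15 -2 -14 3 -1 -3 -6
j=1: -13≤-6, i=1, swap(1,1) ⇒ -10 -13 2 -15 -2 -14 3 -1 -3 -6
j=2: 2>-6, skip
j=3: -15≤-6, i=2, swap(2,3) ⇒ -10 -13 -15 2 -2 -14 3 -1 -3 -6
j=4: -2>-6, skip
j=5: -14≤-6, i=3, swap(3,5) ⇒ -10 -13 -15 -14 -2 2 3 -1 -3 -6
j=6: 3>-6, skip
j=7: -1>-6, skip
j=8: -3>-6, skip
(after j=8) nums = -10 -13 -15 -14 -2 2 3 -1 -3 -6

-10 -13 -15 -14 -2 2 3 -1 -3 -6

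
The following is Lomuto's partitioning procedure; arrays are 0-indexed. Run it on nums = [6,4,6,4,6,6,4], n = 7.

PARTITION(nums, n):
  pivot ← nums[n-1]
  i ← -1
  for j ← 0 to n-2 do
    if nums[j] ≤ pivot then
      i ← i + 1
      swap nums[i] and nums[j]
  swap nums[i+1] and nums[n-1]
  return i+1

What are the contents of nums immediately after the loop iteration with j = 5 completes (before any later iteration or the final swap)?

pivot=4, i=-1
j=0: 6>4, skip
j=1: 4≤4, i=0, swap(0,1) ⇒ [4,6,6,4,6,6,4]
j=2: 6>4, skip
j=3: 4≤4, i=1, swap(1,3) ⇒ [4,4,6,6,6,6,4]
j=4: 6>4, skip
j=5: 6>4, skip
(after j=5) nums = [4,4,6,6,6,6,4]

[4,4,6,6,6,6,4]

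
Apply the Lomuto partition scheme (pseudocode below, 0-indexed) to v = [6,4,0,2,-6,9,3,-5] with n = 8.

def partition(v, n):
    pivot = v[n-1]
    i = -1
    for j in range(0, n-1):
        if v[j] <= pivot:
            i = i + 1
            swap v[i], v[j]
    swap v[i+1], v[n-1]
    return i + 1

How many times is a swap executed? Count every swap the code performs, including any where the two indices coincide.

pivot = v[7] = -5; i = -1
j=0: v[0]=6 > -5 → no swap
j=1: v[1]=4 > -5 → no swap
j=2: v[2]=0 > -5 → no swap
j=3: v[3]=2 > -5 → no swap
j=4: v[4]=-6 ≤ -5 → i=0, swap v[0],v[4] → [-6,4,0,2,6,9,3,-5]
j=5: v[5]=9 > -5 → no swap
j=6: v[6]=3 > -5 → no swap
final swap v[1],v[7] → [-6,-5,0,2,6,9,3,4]; return 1

2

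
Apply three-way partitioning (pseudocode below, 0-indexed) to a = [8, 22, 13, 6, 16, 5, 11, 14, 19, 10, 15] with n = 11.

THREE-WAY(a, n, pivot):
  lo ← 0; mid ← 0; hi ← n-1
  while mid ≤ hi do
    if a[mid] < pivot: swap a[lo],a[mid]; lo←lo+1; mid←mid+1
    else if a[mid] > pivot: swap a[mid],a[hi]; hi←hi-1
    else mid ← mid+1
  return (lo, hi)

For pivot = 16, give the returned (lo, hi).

lo=0 mid=0 hi=10
8<16: swap(0,0), lo=1 mid=1 ⇒ [8, 22, 13, 6, 16, 5, 11, 14, 19, 10, 15]
22>16: swap(1,10), hi=9 ⇒ [8, 15, 13, 6, 16, 5, 11, 14, 19, 10, 22]
15<16: swap(1,1), lo=2 mid=2 ⇒ [8, 15, 13, 6, 16, 5, 11, 14, 19, 10, 22]
13<16: swap(2,2), lo=3 mid=3 ⇒ [8, 15, 13, 6, 16, 5, 11, 14, 19, 10, 22]
6<16: swap(3,3), lo=4 mid=4 ⇒ [8, 15, 13, 6, 16, 5, 11, 14, 19, 10, 22]
16=16: mid=5
5<16: swap(4,5), lo=5 mid=6 ⇒ [8, 15, 13, 6, 5, 16, 11, 14, 19, 10, 22]
11<16: swap(5,6), lo=6 mid=7 ⇒ [8, 15, 13, 6, 5, 11, 16, 14, 19, 10, 22]
14<16: swap(6,7), lo=7 mid=8 ⇒ [8, 15, 13, 6, 5, 11, 14, 16, 19, 10, 22]
19>16: swap(8,9), hi=8 ⇒ [8, 15, 13, 6, 5, 11, 14, 16, 10, 19, 22]
10<16: swap(7,8), lo=8 mid=9 ⇒ [8, 15, 13, 6, 5, 11, 14, 10, 16, 19, 22]
done. lo=8 hi=8; a=[8, 15, 13, 6, 5, 11, 14, 10, 16, 19, 22]

(8, 8)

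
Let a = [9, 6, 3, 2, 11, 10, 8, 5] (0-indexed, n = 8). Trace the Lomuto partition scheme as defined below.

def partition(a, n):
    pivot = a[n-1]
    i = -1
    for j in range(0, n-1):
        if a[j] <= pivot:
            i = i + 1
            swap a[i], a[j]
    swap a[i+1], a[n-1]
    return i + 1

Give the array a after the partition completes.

[3, 2, 5, 6, 11, 10, 8, 9]

pivot=5, i=-1
j=0: 9>5, skip
j=1: 6>5, skip
j=2: 3≤5, i=0, swap(0,2) ⇒ [3, 6, 9, 2, 11, 10, 8, 5]
j=3: 2≤5, i=1, swap(1,3) ⇒ [3, 2, 9, 6, 11, 10, 8, 5]
j=4: 11>5, skip
j=5: 10>5, skip
j=6: 8>5, skip
swap(2,7) ⇒ [3, 2, 5, 6, 11, 10, 8, 9]; return 2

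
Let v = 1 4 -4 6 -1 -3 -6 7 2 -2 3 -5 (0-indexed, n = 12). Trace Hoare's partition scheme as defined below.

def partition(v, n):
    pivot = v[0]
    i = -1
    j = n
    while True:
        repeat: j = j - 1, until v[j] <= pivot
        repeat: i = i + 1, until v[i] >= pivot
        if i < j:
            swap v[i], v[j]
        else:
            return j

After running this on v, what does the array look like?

-5 -2 -4 -6 -1 -3 6 7 2 4 3 1

pivot=1
j stops at 11 (-5), i stops at 0 (1); swap ⇒ -5 4 -4 6 -1 -3 -6 7 2 -2 3 1
j stops at 9 (-2), i stops at 1 (4); swap ⇒ -5 -2 -4 6 -1 -3 -6 7 2 4 3 1
j stops at 6 (-6), i stops at 3 (6); swap ⇒ -5 -2 -4 -6 -1 -3 6 7 2 4 3 1
j stops at 5, i stops at 6; i≥j ⇒ return 5. v=-5 -2 -4 -6 -1 -3 6 7 2 4 3 1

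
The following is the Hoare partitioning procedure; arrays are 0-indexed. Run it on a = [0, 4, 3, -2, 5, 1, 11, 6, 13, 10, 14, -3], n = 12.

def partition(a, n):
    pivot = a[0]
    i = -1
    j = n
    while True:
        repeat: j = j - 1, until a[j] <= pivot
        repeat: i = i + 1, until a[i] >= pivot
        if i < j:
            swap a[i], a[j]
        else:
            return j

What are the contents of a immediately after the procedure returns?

[-3, -2, 3, 4, 5, 1, 11, 6, 13, 10, 14, 0]

pivot = a[0] = 0; i = -1, j = 12
j→11 (a[11]=-3≤0), i→0 (a[0]=0≥0); i<j, swap → [-3, 4, 3, -2, 5, 1, 11, 6, 13, 10, 14, 0]
j→3 (a[3]=-2≤0), i→1 (a[1]=4≥0); i<j, swap → [-3, -2, 3, 4, 5, 1, 11, 6, 13, 10, 14, 0]
j→1, i→2; i≥j, return j=1. a = [-3, -2, 3, 4, 5, 1, 11, 6, 13, 10, 14, 0]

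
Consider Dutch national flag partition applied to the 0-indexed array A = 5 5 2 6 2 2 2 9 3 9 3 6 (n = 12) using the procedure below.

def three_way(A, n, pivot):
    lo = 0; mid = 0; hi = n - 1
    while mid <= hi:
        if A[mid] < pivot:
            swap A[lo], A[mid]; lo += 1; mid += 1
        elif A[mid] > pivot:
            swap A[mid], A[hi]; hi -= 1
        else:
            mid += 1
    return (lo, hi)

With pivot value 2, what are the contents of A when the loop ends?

lo=0 mid=0 hi=11
5>2: swap(0,11), hi=10 ⇒ 6 5 2 6 2 2 2 9 3 9 3 5
6>2: swap(0,10), hi=9 ⇒ 3 5 2 6 2 2 2 9 3 9 6 5
3>2: swap(0,9), hi=8 ⇒ 9 5 2 6 2 2 2 9 3 3 6 5
9>2: swap(0,8), hi=7 ⇒ 3 5 2 6 2 2 2 9 9 3 6 5
3>2: swap(0,7), hi=6 ⇒ 9 5 2 6 2 2 2 3 9 3 6 5
9>2: swap(0,6), hi=5 ⇒ 2 5 2 6 2 2 9 3 9 3 6 5
2=2: mid=1
5>2: swap(1,5), hi=4 ⇒ 2 2 2 6 2 5 9 3 9 3 6 5
2=2: mid=2
2=2: mid=3
6>2: swap(3,4), hi=3 ⇒ 2 2 2 2 6 5 9 3 9 3 6 5
2=2: mid=4
done. lo=0 hi=3; A=2 2 2 2 6 5 9 3 9 3 6 5

2 2 2 2 6 5 9 3 9 3 6 5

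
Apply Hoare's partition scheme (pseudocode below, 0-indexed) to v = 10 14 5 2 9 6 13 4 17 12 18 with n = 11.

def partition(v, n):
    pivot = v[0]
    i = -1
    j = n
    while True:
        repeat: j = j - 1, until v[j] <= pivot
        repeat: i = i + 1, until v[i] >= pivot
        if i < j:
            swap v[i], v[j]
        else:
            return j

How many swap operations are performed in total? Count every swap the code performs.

2

pivot = v[0] = 10; i = -1, j = 11
j→7 (v[7]=4≤10), i→0 (v[0]=10≥10); i<j, swap → 4 14 5 2 9 6 13 10 17 12 18
j→5 (v[5]=6≤10), i→1 (v[1]=14≥10); i<j, swap → 4 6 5 2 9 14 13 10 17 12 18
j→4, i→5; i≥j, return j=4. v = 4 6 5 2 9 14 13 10 17 12 18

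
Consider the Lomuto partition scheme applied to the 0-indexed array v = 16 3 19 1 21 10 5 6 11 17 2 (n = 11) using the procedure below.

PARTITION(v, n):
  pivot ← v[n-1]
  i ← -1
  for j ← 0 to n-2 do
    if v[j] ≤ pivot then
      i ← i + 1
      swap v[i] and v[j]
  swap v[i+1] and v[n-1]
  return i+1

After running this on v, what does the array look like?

1 2 19 16 21 10 5 6 11 17 3

pivot=2, i=-1
j=0: 16>2, skip
j=1: 3>2, skip
j=2: 19>2, skip
j=3: 1≤2, i=0, swap(0,3) ⇒ 1 3 19 16 21 10 5 6 11 17 2
j=4: 21>2, skip
j=5: 10>2, skip
j=6: 5>2, skip
j=7: 6>2, skip
j=8: 11>2, skip
j=9: 17>2, skip
swap(1,10) ⇒ 1 2 19 16 21 10 5 6 11 17 3; return 1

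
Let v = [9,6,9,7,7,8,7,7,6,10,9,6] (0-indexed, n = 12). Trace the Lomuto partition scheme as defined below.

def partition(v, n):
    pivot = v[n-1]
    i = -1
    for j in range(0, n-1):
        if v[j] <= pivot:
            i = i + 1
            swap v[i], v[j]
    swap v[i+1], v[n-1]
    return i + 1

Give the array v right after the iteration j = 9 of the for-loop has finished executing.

[6,6,9,7,7,8,7,7,9,10,9,6]

pivot=6, i=-1
j=0: 9>6, skip
j=1: 6≤6, i=0, swap(0,1) ⇒ [6,9,9,7,7,8,7,7,6,10,9,6]
j=2: 9>6, skip
j=3: 7>6, skip
j=4: 7>6, skip
j=5: 8>6, skip
j=6: 7>6, skip
j=7: 7>6, skip
j=8: 6≤6, i=1, swap(1,8) ⇒ [6,6,9,7,7,8,7,7,9,10,9,6]
j=9: 10>6, skip
(after j=9) v = [6,6,9,7,7,8,7,7,9,10,9,6]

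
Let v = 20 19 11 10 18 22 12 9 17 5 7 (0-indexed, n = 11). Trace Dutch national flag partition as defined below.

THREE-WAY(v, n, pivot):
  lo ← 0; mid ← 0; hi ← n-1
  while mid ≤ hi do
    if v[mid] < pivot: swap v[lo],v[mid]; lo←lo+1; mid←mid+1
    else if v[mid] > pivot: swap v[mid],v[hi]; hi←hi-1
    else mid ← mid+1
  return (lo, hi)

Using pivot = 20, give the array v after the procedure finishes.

19 11 10 18 7 12 9 17 5 20 22

lo=0 mid=0 hi=10
20=20: mid=1
19<20: swap(0,1), lo=1 mid=2 ⇒ 19 20 11 10 18 22 12 9 17 5 7
11<20: swap(1,2), lo=2 mid=3 ⇒ 19 11 20 10 18 22 12 9 17 5 7
10<20: swap(2,3), lo=3 mid=4 ⇒ 19 11 10 20 18 22 12 9 17 5 7
18<20: swap(3,4), lo=4 mid=5 ⇒ 19 11 10 18 20 22 12 9 17 5 7
22>20: swap(5,10), hi=9 ⇒ 19 11 10 18 20 7 12 9 17 5 22
7<20: swap(4,5), lo=5 mid=6 ⇒ 19 11 10 18 7 20 12 9 17 5 22
12<20: swap(5,6), lo=6 mid=7 ⇒ 19 11 10 18 7 12 20 9 17 5 22
9<20: swap(6,7), lo=7 mid=8 ⇒ 19 11 10 18 7 12 9 20 17 5 22
17<20: swap(7,8), lo=8 mid=9 ⇒ 19 11 10 18 7 12 9 17 20 5 22
5<20: swap(8,9), lo=9 mid=10 ⇒ 19 11 10 18 7 12 9 17 5 20 22
done. lo=9 hi=9; v=19 11 10 18 7 12 9 17 5 20 22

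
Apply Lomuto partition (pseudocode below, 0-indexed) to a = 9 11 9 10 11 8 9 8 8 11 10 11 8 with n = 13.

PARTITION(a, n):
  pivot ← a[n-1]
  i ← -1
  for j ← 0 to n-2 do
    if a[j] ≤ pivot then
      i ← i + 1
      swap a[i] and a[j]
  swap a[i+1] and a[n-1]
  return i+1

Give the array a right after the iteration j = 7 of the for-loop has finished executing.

pivot=8, i=-1
j=0: 9>8, skip
j=1: 11>8, skip
j=2: 9>8, skip
j=3: 10>8, skip
j=4: 11>8, skip
j=5: 8≤8, i=0, swap(0,5) ⇒ 8 11 9 10 11 9 9 8 8 11 10 11 8
j=6: 9>8, skip
j=7: 8≤8, i=1, swap(1,7) ⇒ 8 8 9 10 11 9 9 11 8 11 10 11 8
(after j=7) a = 8 8 9 10 11 9 9 11 8 11 10 11 8

8 8 9 10 11 9 9 11 8 11 10 11 8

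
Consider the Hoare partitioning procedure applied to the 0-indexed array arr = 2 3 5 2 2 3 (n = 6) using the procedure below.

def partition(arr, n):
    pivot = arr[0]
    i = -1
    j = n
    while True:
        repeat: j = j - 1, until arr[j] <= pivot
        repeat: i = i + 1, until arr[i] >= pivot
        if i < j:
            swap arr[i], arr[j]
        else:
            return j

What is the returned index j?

pivot = arr[0] = 2; i = -1, j = 6
j→4 (arr[4]=2≤2), i→0 (arr[0]=2≥2); i<j, swap → 2 3 5 2 2 3
j→3 (arr[3]=2≤2), i→1 (arr[1]=3≥2); i<j, swap → 2 2 5 3 2 3
j→1, i→2; i≥j, return j=1. arr = 2 2 5 3 2 3

1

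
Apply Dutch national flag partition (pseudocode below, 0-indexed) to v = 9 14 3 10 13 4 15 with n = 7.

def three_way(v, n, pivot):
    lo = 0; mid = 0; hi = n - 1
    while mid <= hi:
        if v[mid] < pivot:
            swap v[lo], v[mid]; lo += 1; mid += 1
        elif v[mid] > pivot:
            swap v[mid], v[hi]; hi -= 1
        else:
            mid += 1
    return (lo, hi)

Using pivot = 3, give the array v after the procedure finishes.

3 14 10 13 4 15 9

pivot = 3; lo=0, mid=0, hi=6
v[mid]=9>3: swap v[0],v[6]; hi=5 → 15 14 3 10 13 4 9
v[mid]=15>3: swap v[0],v[5]; hi=4 → 4 14 3 10 13 15 9
v[mid]=4>3: swap v[0],v[4]; hi=3 → 13 14 3 10 4 15 9
v[mid]=13>3: swap v[0],v[3]; hi=2 → 10 14 3 13 4 15 9
v[mid]=10>3: swap v[0],v[2]; hi=1 → 3 14 10 13 4 15 9
v[mid]=3=3: mid=1
v[mid]=14>3: swap v[1],v[1]; hi=0 → 3 14 10 13 4 15 9
end: lo=0, hi=0; v = 3 14 10 13 4 15 9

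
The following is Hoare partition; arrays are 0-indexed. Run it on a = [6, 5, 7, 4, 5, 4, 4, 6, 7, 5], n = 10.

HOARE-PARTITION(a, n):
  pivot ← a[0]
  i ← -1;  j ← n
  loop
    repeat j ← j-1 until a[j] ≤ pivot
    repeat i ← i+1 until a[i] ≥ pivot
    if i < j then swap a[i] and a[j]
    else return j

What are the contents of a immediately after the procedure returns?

pivot = a[0] = 6; i = -1, j = 10
j→9 (a[9]=5≤6), i→0 (a[0]=6≥6); i<j, swap → [5, 5, 7, 4, 5, 4, 4, 6, 7, 6]
j→7 (a[7]=6≤6), i→2 (a[2]=7≥6); i<j, swap → [5, 5, 6, 4, 5, 4, 4, 7, 7, 6]
j→6, i→7; i≥j, return j=6. a = [5, 5, 6, 4, 5, 4, 4, 7, 7, 6]

[5, 5, 6, 4, 5, 4, 4, 7, 7, 6]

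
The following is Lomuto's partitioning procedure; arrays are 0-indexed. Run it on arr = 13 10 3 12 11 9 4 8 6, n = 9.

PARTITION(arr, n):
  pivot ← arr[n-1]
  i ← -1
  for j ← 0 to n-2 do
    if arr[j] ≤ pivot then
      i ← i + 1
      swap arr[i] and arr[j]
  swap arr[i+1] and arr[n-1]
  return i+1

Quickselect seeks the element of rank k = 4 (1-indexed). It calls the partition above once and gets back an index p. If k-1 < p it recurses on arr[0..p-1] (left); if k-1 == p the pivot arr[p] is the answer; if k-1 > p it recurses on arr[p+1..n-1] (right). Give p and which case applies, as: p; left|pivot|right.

2; right

pivot = arr[8] = 6; i = -1
j=0: arr[0]=13 > 6 → no swap
j=1: arr[1]=10 > 6 → no swap
j=2: arr[2]=3 ≤ 6 → i=0, swap arr[0],arr[2] → 3 10 13 12 11 9 4 8 6
j=3: arr[3]=12 > 6 → no swap
j=4: arr[4]=11 > 6 → no swap
j=5: arr[5]=9 > 6 → no swap
j=6: arr[6]=4 ≤ 6 → i=1, swap arr[1],arr[6] → 3 4 13 12 11 9 10 8 6
j=7: arr[7]=8 > 6 → no swap
final swap arr[2],arr[8] → 3 4 6 12 11 9 10 8 13; return 2
p = 2; k-1 = 3 > 2 ⇒ right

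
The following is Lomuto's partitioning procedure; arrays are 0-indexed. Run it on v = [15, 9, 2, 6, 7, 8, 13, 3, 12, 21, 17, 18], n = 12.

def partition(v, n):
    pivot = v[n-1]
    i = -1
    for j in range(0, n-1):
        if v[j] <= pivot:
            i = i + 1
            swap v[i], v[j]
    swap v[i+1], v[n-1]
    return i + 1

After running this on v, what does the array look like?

[15, 9, 2, 6, 7, 8, 13, 3, 12, 17, 18, 21]

pivot = v[11] = 18; i = -1
j=0: v[0]=15 ≤ 18 → i=0, swap v[0],v[0] (no change) → [15, 9, 2, 6, 7, 8, 13, 3, 12, 21, 17, 18]
j=1: v[1]=9 ≤ 18 → i=1, swap v[1],v[1] (no change) → [15, 9, 2, 6, 7, 8, 13, 3, 12, 21, 17, 18]
j=2: v[2]=2 ≤ 18 → i=2, swap v[2],v[2] (no change) → [15, 9, 2, 6, 7, 8, 13, 3, 12, 21, 17, 18]
j=3: v[3]=6 ≤ 18 → i=3, swap v[3],v[3] (no change) → [15, 9, 2, 6, 7, 8, 13, 3, 12, 21, 17, 18]
j=4: v[4]=7 ≤ 18 → i=4, swap v[4],v[4] (no change) → [15, 9, 2, 6, 7, 8, 13, 3, 12, 21, 17, 18]
j=5: v[5]=8 ≤ 18 → i=5, swap v[5],v[5] (no change) → [15, 9, 2, 6, 7, 8, 13, 3, 12, 21, 17, 18]
j=6: v[6]=13 ≤ 18 → i=6, swap v[6],v[6] (no change) → [15, 9, 2, 6, 7, 8, 13, 3, 12, 21, 17, 18]
j=7: v[7]=3 ≤ 18 → i=7, swap v[7],v[7] (no change) → [15, 9, 2, 6, 7, 8, 13, 3, 12, 21, 17, 18]
j=8: v[8]=12 ≤ 18 → i=8, swap v[8],v[8] (no change) → [15, 9, 2, 6, 7, 8, 13, 3, 12, 21, 17, 18]
j=9: v[9]=21 > 18 → no swap
j=10: v[10]=17 ≤ 18 → i=9, swap v[9],v[10] → [15, 9, 2, 6, 7, 8, 13, 3, 12, 17, 21, 18]
final swap v[10],v[11] → [15, 9, 2, 6, 7, 8, 13, 3, 12, 17, 18, 21]; return 10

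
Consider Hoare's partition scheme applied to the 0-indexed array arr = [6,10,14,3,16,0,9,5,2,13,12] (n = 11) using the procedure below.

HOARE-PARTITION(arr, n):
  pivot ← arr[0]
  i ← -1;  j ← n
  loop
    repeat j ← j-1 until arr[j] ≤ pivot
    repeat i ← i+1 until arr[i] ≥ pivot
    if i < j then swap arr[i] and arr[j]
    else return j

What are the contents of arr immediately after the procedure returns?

pivot=6
j stops at 8 (2), i stops at 0 (6); swap ⇒ [2,10,14,3,16,0,9,5,6,13,12]
j stops at 7 (5), i stops at 1 (10); swap ⇒ [2,5,14,3,16,0,9,10,6,13,12]
j stops at 5 (0), i stops at 2 (14); swap ⇒ [2,5,0,3,16,14,9,10,6,13,12]
j stops at 3, i stops at 4; i≥j ⇒ return 3. arr=[2,5,0,3,16,14,9,10,6,13,12]

[2,5,0,3,16,14,9,10,6,13,12]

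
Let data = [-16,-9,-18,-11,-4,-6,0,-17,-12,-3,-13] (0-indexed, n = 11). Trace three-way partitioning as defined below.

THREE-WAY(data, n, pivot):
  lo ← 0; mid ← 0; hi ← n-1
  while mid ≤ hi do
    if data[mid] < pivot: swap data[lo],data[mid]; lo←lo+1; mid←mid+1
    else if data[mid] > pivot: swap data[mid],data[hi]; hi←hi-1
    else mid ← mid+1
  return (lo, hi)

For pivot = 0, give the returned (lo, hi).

(10, 10)

pivot = 0; lo=0, mid=0, hi=10
data[mid]=-16<0: swap data[0],data[0]; lo=1,mid=1 → [-16,-9,-18,-11,-4,-6,0,-17,-12,-3,-13]
data[mid]=-9<0: swap data[1],data[1]; lo=2,mid=2 → [-16,-9,-18,-11,-4,-6,0,-17,-12,-3,-13]
data[mid]=-18<0: swap data[2],data[2]; lo=3,mid=3 → [-16,-9,-18,-11,-4,-6,0,-17,-12,-3,-13]
data[mid]=-11<0: swap data[3],data[3]; lo=4,mid=4 → [-16,-9,-18,-11,-4,-6,0,-17,-12,-3,-13]
data[mid]=-4<0: swap data[4],data[4]; lo=5,mid=5 → [-16,-9,-18,-11,-4,-6,0,-17,-12,-3,-13]
data[mid]=-6<0: swap data[5],data[5]; lo=6,mid=6 → [-16,-9,-18,-11,-4,-6,0,-17,-12,-3,-13]
data[mid]=0=0: mid=7
data[mid]=-17<0: swap data[6],data[7]; lo=7,mid=8 → [-16,-9,-18,-11,-4,-6,-17,0,-12,-3,-13]
data[mid]=-12<0: swap data[7],data[8]; lo=8,mid=9 → [-16,-9,-18,-11,-4,-6,-17,-12,0,-3,-13]
data[mid]=-3<0: swap data[8],data[9]; lo=9,mid=10 → [-16,-9,-18,-11,-4,-6,-17,-12,-3,0,-13]
data[mid]=-13<0: swap data[9],data[10]; lo=10,mid=11 → [-16,-9,-18,-11,-4,-6,-17,-12,-3,-13,0]
end: lo=10, hi=10; data = [-16,-9,-18,-11,-4,-6,-17,-12,-3,-13,0]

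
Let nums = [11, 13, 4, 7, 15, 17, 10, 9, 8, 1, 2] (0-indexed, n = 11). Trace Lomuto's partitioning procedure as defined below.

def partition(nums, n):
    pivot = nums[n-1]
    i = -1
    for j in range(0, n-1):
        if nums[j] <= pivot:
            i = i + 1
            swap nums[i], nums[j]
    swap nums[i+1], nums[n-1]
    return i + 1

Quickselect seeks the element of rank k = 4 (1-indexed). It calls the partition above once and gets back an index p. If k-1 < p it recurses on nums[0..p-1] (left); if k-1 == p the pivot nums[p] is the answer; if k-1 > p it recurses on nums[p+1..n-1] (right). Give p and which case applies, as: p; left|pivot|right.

1; right

pivot = nums[10] = 2; i = -1
j=0: nums[0]=11 > 2 → no swap
j=1: nums[1]=13 > 2 → no swap
j=2: nums[2]=4 > 2 → no swap
j=3: nums[3]=7 > 2 → no swap
j=4: nums[4]=15 > 2 → no swap
j=5: nums[5]=17 > 2 → no swap
j=6: nums[6]=10 > 2 → no swap
j=7: nums[7]=9 > 2 → no swap
j=8: nums[8]=8 > 2 → no swap
j=9: nums[9]=1 ≤ 2 → i=0, swap nums[0],nums[9] → [1, 13, 4, 7, 15, 17, 10, 9, 8, 11, 2]
final swap nums[1],nums[10] → [1, 2, 4, 7, 15, 17, 10, 9, 8, 11, 13]; return 1
p = 1; k-1 = 3 > 1 ⇒ right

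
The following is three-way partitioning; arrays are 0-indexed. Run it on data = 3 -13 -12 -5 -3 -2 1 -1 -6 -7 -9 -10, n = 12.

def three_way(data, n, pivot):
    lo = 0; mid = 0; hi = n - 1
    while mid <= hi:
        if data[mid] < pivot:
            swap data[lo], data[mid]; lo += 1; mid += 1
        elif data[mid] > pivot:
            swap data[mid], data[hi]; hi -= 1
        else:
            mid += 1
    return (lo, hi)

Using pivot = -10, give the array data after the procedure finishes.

-13 -12 -10 -3 -2 1 -1 -6 -7 -9 -5 3

lo=0 mid=0 hi=11
3>-10: swap(0,11), hi=10 ⇒ -10 -13 -12 -5 -3 -2 1 -1 -6 -7 -9 3
-10=-10: mid=1
-13<-10: swap(0,1), lo=1 mid=2 ⇒ -13 -10 -12 -5 -3 -2 1 -1 -6 -7 -9 3
-12<-10: swap(1,2), lo=2 mid=3 ⇒ -13 -12 -10 -5 -3 -2 1 -1 -6 -7 -9 3
-5>-10: swap(3,10), hi=9 ⇒ -13 -12 -10 -9 -3 -2 1 -1 -6 -7 -5 3
-9>-10: swap(3,9), hi=8 ⇒ -13 -12 -10 -7 -3 -2 1 -1 -6 -9 -5 3
-7>-10: swap(3,8), hi=7 ⇒ -13 -12 -10 -6 -3 -2 1 -1 -7 -9 -5 3
-6>-10: swap(3,7), hi=6 ⇒ -13 -12 -10 -1 -3 -2 1 -6 -7 -9 -5 3
-1>-10: swap(3,6), hi=5 ⇒ -13 -12 -10 1 -3 -2 -1 -6 -7 -9 -5 3
1>-10: swap(3,5), hi=4 ⇒ -13 -12 -10 -2 -3 1 -1 -6 -7 -9 -5 3
-2>-10: swap(3,4), hi=3 ⇒ -13 -12 -10 -3 -2 1 -1 -6 -7 -9 -5 3
-3>-10: swap(3,3), hi=2 ⇒ -13 -12 -10 -3 -2 1 -1 -6 -7 -9 -5 3
done. lo=2 hi=2; data=-13 -12 -10 -3 -2 1 -1 -6 -7 -9 -5 3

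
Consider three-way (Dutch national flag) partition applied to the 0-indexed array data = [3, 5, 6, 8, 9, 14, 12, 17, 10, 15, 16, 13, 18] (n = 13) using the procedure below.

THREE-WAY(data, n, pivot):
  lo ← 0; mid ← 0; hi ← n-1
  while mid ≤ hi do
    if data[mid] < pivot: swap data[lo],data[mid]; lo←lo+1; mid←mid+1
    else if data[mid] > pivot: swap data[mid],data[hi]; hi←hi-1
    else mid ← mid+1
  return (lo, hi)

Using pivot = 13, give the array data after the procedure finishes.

pivot = 13; lo=0, mid=0, hi=12
data[mid]=3<13: swap data[0],data[0]; lo=1,mid=1 → [3, 5, 6, 8, 9, 14, 12, 17, 10, 15, 16, 13, 18]
data[mid]=5<13: swap data[1],data[1]; lo=2,mid=2 → [3, 5, 6, 8, 9, 14, 12, 17, 10, 15, 16, 13, 18]
data[mid]=6<13: swap data[2],data[2]; lo=3,mid=3 → [3, 5, 6, 8, 9, 14, 12, 17, 10, 15, 16, 13, 18]
data[mid]=8<13: swap data[3],data[3]; lo=4,mid=4 → [3, 5, 6, 8, 9, 14, 12, 17, 10, 15, 16, 13, 18]
data[mid]=9<13: swap data[4],data[4]; lo=5,mid=5 → [3, 5, 6, 8, 9, 14, 12, 17, 10, 15, 16, 13, 18]
data[mid]=14>13: swap data[5],data[12]; hi=11 → [3, 5, 6, 8, 9, 18, 12, 17, 10, 15, 16, 13, 14]
data[mid]=18>13: swap data[5],data[11]; hi=10 → [3, 5, 6, 8, 9, 13, 12, 17, 10, 15, 16, 18, 14]
data[mid]=13=13: mid=6
data[mid]=12<13: swap data[5],data[6]; lo=6,mid=7 → [3, 5, 6, 8, 9, 12, 13, 17, 10, 15, 16, 18, 14]
data[mid]=17>13: swap data[7],data[10]; hi=9 → [3, 5, 6, 8, 9, 12, 13, 16, 10, 15, 17, 18, 14]
data[mid]=16>13: swap data[7],data[9]; hi=8 → [3, 5, 6, 8, 9, 12, 13, 15, 10, 16, 17, 18, 14]
data[mid]=15>13: swap data[7],data[8]; hi=7 → [3, 5, 6, 8, 9, 12, 13, 10, 15, 16, 17, 18, 14]
data[mid]=10<13: swap data[6],data[7]; lo=7,mid=8 → [3, 5, 6, 8, 9, 12, 10, 13, 15, 16, 17, 18, 14]
end: lo=7, hi=7; data = [3, 5, 6, 8, 9, 12, 10, 13, 15, 16, 17, 18, 14]

[3, 5, 6, 8, 9, 12, 10, 13, 15, 16, 17, 18, 14]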